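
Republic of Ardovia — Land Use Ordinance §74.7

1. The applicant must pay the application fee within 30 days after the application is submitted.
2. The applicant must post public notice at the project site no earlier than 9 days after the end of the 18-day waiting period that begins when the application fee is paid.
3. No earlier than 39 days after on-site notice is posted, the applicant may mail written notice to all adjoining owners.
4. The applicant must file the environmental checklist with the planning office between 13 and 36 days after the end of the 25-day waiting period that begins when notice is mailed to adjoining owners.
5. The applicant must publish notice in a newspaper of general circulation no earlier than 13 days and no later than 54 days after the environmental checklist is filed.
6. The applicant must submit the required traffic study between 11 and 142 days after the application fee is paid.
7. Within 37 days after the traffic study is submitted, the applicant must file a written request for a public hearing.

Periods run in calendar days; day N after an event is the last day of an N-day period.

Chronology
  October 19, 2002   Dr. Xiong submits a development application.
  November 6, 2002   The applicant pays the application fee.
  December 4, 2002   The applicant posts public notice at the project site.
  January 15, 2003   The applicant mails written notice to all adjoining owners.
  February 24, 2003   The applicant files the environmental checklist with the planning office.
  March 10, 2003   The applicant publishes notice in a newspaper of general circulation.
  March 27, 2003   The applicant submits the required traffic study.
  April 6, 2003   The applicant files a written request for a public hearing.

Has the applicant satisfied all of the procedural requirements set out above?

Step 1: 30 days after October 19, 2002 (when the application is submitted) is November 18, 2002; completed November 6, 2002, before the deadline.
Step 2: the earliest permitted date is 9 days after November 24, 2002 (end of the 18-day waiting period, which began when the application fee is paid on November 6, 2002), i.e. December 3, 2002; December 4, 2002 is on or after that date.
Step 3: the earliest permitted date is 39 days after December 4, 2002 (when on-site notice is posted), i.e. January 12, 2003; January 15, 2003 is on or after that date.
Step 4: the window is 13–36 days after February 9, 2003 (end of the 25-day waiting period, which began when notice is mailed to adjoining owners on January 15, 2003), so February 22, 2003 through March 17, 2003; February 24, 2003 falls inside that range.
Step 5: the window is 13–54 days after February 24, 2003 (when the environmental checklist is filed), so March 9, 2003 through April 19, 2003; March 10, 2003 falls inside that range.
Step 6: the window is 11–142 days after November 6, 2002 (when the application fee is paid), so November 17, 2002 through March 28, 2003; done March 27, 2003 — within the window.
Step 7: 37 days after March 27, 2003 (when the traffic study is submitted) is May 3, 2003; completed April 6, 2003, before the deadline.

Yes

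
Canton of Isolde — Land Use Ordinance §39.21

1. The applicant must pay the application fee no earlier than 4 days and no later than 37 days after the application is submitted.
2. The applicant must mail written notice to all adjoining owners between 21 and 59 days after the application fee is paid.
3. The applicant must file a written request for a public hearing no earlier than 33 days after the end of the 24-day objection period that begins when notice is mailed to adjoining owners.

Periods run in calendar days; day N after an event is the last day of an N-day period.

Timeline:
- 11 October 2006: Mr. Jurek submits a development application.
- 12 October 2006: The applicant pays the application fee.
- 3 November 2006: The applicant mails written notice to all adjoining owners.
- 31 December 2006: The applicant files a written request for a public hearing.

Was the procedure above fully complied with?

No

(1) the permitted window runs from 11 October 2006 + 4 = 15 October 2006 to 11 October 2006 + 37 = 17 November 2006; done 12 October 2006 — 3 days before the window opened.
The procedure was therefore not followed at step 1.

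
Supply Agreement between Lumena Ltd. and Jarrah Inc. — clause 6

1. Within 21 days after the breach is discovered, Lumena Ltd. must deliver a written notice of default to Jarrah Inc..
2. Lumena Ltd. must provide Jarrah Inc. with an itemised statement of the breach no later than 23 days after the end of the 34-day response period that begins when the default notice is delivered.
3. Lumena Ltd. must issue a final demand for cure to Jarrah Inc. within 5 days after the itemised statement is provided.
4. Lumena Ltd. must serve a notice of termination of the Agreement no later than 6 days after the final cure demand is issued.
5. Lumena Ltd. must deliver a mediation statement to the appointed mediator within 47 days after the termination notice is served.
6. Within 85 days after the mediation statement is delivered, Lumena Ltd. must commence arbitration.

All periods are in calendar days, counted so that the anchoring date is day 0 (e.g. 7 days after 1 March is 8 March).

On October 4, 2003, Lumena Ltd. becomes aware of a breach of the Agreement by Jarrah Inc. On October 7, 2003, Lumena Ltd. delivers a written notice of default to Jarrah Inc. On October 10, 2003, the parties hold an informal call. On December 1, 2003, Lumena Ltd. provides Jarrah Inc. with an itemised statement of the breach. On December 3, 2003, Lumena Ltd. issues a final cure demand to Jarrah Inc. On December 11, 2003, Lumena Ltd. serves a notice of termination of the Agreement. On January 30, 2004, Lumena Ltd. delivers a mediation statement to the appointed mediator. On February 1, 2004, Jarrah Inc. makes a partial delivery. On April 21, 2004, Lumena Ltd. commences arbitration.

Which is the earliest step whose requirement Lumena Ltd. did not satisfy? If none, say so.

Step 4

Step 1 — counting 21 days from October 4, 2003 (when the breach is discovered) gives a deadline of October 25, 2003; October 7, 2003 is within that limit.
Step 2 — counting 23 days from November 10, 2003 (end of the 34-day response period, which began when the default notice is delivered on October 7, 2003) gives a deadline of December 3, 2003; December 1, 2003 is within that limit.
Step 3 — counting 5 days from December 1, 2003 (when the itemised statement is provided) gives a deadline of December 6, 2003; done December 3, 2003 — timely.
Step 4 — counting 6 days from December 3, 2003 (when the final cure demand is issued) gives a deadline of December 9, 2003; December 11, 2003 misses that deadline by 2 days.
No need to go further; step 4 was not satisfied.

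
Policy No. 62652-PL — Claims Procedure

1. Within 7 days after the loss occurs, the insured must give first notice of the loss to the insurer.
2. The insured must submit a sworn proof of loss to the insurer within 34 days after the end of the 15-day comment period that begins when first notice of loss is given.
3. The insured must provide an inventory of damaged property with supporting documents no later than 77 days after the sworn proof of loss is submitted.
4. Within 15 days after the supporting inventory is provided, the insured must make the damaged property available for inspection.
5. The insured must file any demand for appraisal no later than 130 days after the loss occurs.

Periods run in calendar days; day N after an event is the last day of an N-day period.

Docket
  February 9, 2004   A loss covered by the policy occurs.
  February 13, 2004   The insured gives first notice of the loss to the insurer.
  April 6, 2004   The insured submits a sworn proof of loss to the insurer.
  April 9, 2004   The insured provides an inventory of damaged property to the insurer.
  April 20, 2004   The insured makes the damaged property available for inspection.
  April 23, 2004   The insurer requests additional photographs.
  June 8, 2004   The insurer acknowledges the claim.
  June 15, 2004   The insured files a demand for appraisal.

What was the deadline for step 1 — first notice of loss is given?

Step 1 runs from February 9, 2004, when the loss occurs. 7 days after February 9, 2004 is February 16, 2004.

February 16, 2004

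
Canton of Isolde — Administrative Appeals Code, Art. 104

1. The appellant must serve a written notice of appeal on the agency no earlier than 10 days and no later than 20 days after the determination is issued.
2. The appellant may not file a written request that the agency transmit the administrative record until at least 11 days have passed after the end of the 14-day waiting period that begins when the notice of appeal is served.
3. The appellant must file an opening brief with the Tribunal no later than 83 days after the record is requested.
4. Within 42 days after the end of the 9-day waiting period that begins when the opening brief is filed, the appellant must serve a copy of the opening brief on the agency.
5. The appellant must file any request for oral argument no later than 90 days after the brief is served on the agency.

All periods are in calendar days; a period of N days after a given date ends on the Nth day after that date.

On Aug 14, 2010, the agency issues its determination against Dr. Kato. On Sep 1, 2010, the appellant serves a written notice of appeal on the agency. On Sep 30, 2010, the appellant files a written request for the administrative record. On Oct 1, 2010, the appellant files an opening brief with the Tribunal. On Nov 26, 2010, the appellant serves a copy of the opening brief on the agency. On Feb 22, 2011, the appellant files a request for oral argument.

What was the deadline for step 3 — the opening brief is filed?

Dec 22, 2010

Step 3 runs from Sep 30, 2010, when the record is requested. 83 days after Sep 30, 2010 is Dec 22, 2010.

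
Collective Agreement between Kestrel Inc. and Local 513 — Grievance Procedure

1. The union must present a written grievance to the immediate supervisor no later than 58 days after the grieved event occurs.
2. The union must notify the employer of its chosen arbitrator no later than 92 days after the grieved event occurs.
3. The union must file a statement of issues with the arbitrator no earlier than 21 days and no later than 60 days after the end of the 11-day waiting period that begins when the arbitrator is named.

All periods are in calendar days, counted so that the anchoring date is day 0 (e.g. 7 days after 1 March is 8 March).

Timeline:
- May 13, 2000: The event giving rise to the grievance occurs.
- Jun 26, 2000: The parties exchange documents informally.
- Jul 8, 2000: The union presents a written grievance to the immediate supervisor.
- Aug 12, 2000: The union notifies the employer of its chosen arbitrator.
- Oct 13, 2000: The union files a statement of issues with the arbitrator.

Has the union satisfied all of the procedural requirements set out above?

Yes

(1) due by May 13, 2000 + 58 days = Jul 10, 2000; completed Jul 8, 2000, before the deadline.
(2) due by May 13, 2000 + 92 days = Aug 13, 2000; Aug 12, 2000 is within that limit.
(3) the permitted window runs from Aug 23, 2000 + 21 = Sep 13, 2000 to Aug 23, 2000 + 60 = Oct 22, 2000; done Oct 13, 2000 — within the window.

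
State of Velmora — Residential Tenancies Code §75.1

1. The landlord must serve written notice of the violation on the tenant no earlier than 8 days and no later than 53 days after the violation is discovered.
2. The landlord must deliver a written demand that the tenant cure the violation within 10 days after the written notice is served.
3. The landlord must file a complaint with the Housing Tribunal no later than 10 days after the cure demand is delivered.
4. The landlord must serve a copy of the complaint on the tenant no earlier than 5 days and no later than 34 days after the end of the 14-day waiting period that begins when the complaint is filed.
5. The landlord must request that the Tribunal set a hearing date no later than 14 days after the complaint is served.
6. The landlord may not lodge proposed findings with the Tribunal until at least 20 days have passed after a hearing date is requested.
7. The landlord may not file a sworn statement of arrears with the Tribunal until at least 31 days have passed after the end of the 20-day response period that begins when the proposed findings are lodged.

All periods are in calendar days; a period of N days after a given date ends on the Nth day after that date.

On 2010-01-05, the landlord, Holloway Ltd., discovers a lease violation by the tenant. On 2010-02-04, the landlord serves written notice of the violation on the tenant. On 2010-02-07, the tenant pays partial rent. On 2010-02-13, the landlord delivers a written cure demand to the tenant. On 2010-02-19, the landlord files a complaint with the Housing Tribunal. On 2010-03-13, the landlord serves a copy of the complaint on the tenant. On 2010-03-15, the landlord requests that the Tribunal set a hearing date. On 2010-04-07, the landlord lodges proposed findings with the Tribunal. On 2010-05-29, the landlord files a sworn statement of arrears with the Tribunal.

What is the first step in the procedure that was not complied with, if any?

None — every step was satisfied

Step 1: the window is 8–53 days after 2010-01-05 (when the violation is discovered), so 2010-01-13 through 2010-02-27; done 2010-02-04, which is between those dates.
Step 2: 10 days after 2010-02-04 (when the written notice is served) is 2010-02-14; completed 2010-02-13, before the deadline.
Step 3: 10 days after 2010-02-13 (when the cure demand is delivered) is 2010-02-23; 2010-02-19 is within that limit.
Step 4: the window is 5–34 days after 2010-03-05 (end of the 14-day waiting period, which began when the complaint is filed on 2010-02-19), so 2010-03-10 through 2010-04-08; done 2010-03-13 — within the window.
Step 5: 14 days after 2010-03-13 (when the complaint is served) is 2010-03-27; done 2010-03-15 — timely.
Step 6: the earliest permitted date is 20 days after 2010-03-15 (when a hearing date is requested), i.e. 2010-04-04; done 2010-04-07, after the minimum wait.
Step 7: the earliest permitted date is 31 days after 2010-04-27 (end of the 20-day response period, which began when the proposed findings are lodged on 2010-04-07), i.e. 2010-05-28; 2010-05-29 is on or after that date.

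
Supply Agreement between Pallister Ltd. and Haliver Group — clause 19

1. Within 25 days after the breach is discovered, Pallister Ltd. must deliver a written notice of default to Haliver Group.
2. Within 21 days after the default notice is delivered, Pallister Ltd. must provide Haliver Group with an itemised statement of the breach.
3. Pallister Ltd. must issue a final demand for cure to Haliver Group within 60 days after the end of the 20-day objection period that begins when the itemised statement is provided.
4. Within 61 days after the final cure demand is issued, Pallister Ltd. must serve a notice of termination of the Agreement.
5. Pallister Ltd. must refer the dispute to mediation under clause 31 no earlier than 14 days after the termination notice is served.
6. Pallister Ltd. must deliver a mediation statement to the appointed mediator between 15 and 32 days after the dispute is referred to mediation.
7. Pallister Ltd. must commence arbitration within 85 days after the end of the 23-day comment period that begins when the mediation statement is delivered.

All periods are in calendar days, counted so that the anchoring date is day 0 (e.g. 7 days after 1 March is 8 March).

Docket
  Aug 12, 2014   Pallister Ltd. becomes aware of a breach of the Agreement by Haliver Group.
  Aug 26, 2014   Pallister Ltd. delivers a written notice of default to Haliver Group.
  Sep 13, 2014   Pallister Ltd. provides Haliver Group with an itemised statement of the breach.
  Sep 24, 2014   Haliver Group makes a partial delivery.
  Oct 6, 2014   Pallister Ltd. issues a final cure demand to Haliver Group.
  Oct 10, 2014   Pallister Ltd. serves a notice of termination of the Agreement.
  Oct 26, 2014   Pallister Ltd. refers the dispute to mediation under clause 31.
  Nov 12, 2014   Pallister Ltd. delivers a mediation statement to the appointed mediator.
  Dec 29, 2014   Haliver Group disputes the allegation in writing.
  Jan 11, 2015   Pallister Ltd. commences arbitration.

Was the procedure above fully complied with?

Yes

(1) due by Aug 12, 2014 + 25 days = Sep 6, 2014; done Aug 26, 2014 — timely.
(2) due by Aug 26, 2014 + 21 days = Sep 16, 2014; Sep 13, 2014 is within that limit.
(3) due by Oct 3, 2014 + 60 days = Dec 2, 2014; done Oct 6, 2014 — timely.
(4) due by Oct 6, 2014 + 61 days = Dec 6, 2014; Oct 10, 2014 is within that limit.
(5) permitted from Oct 10, 2014 + 14 days = Oct 24, 2014 onward; done Oct 26, 2014, after the minimum wait.
(6) the permitted window runs from Oct 26, 2014 + 15 = Nov 10, 2014 to Oct 26, 2014 + 32 = Nov 27, 2014; Nov 12, 2014 falls inside that range.
(7) due by Dec 5, 2014 + 85 days = Feb 28, 2015; done Jan 11, 2015 — timely.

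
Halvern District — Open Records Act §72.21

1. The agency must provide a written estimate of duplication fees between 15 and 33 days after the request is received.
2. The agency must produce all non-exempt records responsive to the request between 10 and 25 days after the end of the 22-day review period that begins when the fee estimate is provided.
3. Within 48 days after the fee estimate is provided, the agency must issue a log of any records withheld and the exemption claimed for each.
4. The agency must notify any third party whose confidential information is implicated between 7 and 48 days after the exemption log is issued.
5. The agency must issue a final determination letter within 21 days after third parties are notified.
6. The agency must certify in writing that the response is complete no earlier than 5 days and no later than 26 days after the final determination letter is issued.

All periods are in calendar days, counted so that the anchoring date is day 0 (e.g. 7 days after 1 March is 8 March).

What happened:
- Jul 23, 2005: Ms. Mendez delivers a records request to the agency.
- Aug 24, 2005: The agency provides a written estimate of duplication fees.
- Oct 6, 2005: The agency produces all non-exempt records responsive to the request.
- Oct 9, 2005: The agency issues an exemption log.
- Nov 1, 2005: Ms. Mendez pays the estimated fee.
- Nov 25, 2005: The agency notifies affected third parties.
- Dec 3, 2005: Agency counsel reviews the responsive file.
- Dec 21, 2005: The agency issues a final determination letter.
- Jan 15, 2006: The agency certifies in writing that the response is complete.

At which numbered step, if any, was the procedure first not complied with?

Step 1 — 15 and 33 days from Jul 23, 2005 (when the request is received) are Aug 7, 2005 and Aug 25, 2005 respectively; Aug 24, 2005 falls inside that range.
Step 2 — 10 and 25 days from Sep 15, 2005 (end of the 22-day review period, which began when the fee estimate is provided on Aug 24, 2005) are Sep 25, 2005 and Oct 10, 2005 respectively; done Oct 6, 2005, which is between those dates.
Step 3 — counting 48 days from Aug 24, 2005 (when the fee estimate is provided) gives a deadline of Oct 11, 2005; Oct 9, 2005 is within that limit.
Step 4 — 7 and 48 days from Oct 9, 2005 (when the exemption log is issued) are Oct 16, 2005 and Nov 26, 2005 respectively; done Nov 25, 2005 — within the window.
Step 5 — counting 21 days from Nov 25, 2005 (when third parties are notified) gives a deadline of Dec 16, 2005; Dec 21, 2005 misses that deadline by 5 days.
No need to go further; step 5 was not satisfied.

Step 5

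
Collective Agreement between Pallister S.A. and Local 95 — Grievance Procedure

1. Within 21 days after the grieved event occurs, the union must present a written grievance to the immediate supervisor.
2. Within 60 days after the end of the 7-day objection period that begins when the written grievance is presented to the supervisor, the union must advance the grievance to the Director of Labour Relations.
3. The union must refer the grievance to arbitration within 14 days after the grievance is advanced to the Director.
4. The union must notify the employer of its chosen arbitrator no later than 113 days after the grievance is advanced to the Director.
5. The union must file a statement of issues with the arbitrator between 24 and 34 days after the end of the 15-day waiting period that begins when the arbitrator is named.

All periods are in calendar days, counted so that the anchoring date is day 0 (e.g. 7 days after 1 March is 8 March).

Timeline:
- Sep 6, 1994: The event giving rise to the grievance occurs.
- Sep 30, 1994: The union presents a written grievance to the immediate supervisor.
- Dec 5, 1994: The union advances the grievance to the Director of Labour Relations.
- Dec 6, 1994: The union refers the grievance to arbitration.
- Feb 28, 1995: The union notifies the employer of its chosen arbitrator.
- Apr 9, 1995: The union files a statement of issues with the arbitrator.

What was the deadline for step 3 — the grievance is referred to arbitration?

Dec 19, 1994

Step 3 runs from Dec 5, 1994, when the grievance is advanced to the Director. 14 days after Dec 5, 1994 is Dec 19, 1994.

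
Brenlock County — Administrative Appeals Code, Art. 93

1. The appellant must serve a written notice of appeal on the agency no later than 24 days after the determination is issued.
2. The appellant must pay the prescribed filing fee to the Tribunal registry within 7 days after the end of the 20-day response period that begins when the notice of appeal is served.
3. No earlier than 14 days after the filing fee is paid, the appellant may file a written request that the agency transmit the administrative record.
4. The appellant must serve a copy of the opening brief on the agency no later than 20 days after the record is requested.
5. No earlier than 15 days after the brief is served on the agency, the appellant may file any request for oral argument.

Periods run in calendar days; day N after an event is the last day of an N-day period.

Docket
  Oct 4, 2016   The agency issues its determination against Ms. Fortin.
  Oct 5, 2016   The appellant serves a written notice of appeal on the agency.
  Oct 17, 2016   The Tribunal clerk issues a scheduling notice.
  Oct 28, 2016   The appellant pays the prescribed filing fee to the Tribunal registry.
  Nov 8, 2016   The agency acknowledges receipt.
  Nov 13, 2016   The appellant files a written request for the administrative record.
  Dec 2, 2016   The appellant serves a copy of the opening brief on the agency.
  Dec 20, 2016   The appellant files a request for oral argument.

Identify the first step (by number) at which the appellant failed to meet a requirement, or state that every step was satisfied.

None — every step was satisfied

Step 1 — counting 24 days from Oct 4, 2016 (when the determination is issued) gives a deadline of Oct 28, 2016; done Oct 5, 2016 — timely.
Step 2 — counting 7 days from Oct 25, 2016 (end of the 20-day response period, which began when the notice of appeal is served on Oct 5, 2016) gives a deadline of Nov 1, 2016; done Oct 28, 2016 — timely.
Step 3 — must wait 14 days from Oct 28, 2016 (when the filing fee is paid), so not before Nov 11, 2016; done Nov 13, 2016 — permitted.
Step 4 — counting 20 days from Nov 13, 2016 (when the record is requested) gives a deadline of Dec 3, 2016; Dec 2, 2016 is within that limit.
Step 5 — must wait 15 days from Dec 2, 2016 (when the brief is served on the agency), so not before Dec 17, 2016; done Dec 20, 2016 — permitted.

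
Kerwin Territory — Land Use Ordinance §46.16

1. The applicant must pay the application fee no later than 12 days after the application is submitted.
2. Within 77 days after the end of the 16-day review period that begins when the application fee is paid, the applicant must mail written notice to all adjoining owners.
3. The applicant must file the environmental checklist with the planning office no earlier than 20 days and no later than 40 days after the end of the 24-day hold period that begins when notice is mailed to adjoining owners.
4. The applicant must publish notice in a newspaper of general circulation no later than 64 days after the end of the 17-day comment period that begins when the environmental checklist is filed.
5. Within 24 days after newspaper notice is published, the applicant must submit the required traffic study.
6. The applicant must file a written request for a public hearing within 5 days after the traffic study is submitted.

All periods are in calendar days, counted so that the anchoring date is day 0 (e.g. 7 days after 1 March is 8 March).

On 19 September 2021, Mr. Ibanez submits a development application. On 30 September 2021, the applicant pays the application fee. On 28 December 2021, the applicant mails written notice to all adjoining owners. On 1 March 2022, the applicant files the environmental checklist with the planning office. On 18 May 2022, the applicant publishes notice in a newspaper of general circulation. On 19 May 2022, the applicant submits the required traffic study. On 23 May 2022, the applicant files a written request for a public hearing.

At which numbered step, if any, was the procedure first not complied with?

None — every step was satisfied

(1) due by 19 September 2021 + 12 days = 1 October 2021; done 30 September 2021 — timely.
(2) due by 16 October 2021 + 77 days = 1 January 2022; completed 28 December 2021, before the deadline.
(3) the permitted window runs from 21 January 2022 + 20 = 10 February 2022 to 21 January 2022 + 40 = 2 March 2022; done 1 March 2022 — within the window.
(4) due by 18 March 2022 + 64 days = 21 May 2022; done 18 May 2022 — timely.
(5) due by 18 May 2022 + 24 days = 11 June 2022; done 19 May 2022 — timely.
(6) due by 19 May 2022 + 5 days = 24 May 2022; done 23 May 2022 — timely.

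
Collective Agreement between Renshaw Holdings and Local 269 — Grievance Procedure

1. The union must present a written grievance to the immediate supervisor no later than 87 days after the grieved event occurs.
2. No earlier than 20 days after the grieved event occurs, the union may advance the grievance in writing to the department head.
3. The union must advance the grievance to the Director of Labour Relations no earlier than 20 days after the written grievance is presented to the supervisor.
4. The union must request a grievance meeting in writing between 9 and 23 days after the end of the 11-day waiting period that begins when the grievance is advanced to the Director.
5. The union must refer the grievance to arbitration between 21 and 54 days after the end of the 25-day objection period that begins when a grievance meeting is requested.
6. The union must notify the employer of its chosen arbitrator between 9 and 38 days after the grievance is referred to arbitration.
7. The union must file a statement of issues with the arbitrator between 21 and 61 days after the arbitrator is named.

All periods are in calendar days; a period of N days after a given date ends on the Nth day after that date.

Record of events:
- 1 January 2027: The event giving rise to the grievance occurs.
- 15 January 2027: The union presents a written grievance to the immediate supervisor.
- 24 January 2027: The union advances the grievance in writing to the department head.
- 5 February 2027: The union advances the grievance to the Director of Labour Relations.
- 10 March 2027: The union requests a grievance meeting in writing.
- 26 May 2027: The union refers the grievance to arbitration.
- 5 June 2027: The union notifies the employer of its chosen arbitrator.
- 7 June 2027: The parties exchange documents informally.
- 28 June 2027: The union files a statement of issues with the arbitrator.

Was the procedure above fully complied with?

(1) due by 1 January 2027 + 87 days = 29 March 2027; done 15 January 2027 — timely.
(2) permitted from 1 January 2027 + 20 days = 21 January 2027 onward; done 24 January 2027, after the minimum wait.
(3) permitted from 15 January 2027 + 20 days = 4 February 2027 onward; 5 February 2027 is on or after that date.
(4) the permitted window runs from 16 February 2027 + 9 = 25 February 2027 to 16 February 2027 + 23 = 11 March 2027; done 10 March 2027 — within the window.
(5) the permitted window runs from 4 April 2027 + 21 = 25 April 2027 to 4 April 2027 + 54 = 28 May 2027; done 26 May 2027, which is between those dates.
(6) the permitted window runs from 26 May 2027 + 9 = 4 June 2027 to 26 May 2027 + 38 = 3 July 2027; done 5 June 2027 — within the window.
(7) the permitted window runs from 5 June 2027 + 21 = 26 June 2027 to 5 June 2027 + 61 = 5 August 2027; done 28 June 2027, which is between those dates.

Yes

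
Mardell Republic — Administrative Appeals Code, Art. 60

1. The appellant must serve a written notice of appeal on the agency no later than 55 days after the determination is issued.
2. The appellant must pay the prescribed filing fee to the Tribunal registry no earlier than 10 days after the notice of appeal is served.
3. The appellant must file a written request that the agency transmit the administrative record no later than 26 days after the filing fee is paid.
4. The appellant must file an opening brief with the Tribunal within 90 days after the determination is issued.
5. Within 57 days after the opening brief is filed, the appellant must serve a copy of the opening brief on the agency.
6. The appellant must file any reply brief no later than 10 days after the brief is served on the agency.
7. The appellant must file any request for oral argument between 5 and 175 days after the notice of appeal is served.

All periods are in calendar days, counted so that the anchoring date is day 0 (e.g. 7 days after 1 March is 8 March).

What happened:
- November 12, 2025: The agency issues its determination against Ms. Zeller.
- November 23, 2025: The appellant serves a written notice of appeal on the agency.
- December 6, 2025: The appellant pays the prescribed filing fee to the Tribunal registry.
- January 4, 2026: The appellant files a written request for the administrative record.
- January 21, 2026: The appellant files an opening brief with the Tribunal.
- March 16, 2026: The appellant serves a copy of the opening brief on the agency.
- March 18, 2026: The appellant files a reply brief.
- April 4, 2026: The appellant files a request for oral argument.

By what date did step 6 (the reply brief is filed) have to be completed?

Step 6 runs from March 16, 2026, when the brief is served on the agency. 10 days after March 16, 2026 is March 26, 2026.

March 26, 2026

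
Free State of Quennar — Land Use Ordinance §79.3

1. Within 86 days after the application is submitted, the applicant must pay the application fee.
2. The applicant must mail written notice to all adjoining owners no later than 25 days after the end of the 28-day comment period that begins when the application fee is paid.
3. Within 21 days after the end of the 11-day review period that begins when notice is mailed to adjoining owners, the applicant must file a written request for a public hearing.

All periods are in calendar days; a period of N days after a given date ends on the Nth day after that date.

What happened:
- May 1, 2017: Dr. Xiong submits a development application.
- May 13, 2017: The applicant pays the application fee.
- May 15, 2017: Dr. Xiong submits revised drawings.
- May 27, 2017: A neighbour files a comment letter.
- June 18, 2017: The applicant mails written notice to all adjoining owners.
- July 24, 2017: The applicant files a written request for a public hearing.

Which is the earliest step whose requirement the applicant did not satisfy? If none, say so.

(1) due by May 1, 2017 + 86 days = July 26, 2017; May 13, 2017 is within that limit.
(2) due by June 10, 2017 + 25 days = July 5, 2017; done June 18, 2017 — timely.
(3) due by June 29, 2017 + 21 days = July 20, 2017; done July 24, 2017 — 4 days late.

Step 3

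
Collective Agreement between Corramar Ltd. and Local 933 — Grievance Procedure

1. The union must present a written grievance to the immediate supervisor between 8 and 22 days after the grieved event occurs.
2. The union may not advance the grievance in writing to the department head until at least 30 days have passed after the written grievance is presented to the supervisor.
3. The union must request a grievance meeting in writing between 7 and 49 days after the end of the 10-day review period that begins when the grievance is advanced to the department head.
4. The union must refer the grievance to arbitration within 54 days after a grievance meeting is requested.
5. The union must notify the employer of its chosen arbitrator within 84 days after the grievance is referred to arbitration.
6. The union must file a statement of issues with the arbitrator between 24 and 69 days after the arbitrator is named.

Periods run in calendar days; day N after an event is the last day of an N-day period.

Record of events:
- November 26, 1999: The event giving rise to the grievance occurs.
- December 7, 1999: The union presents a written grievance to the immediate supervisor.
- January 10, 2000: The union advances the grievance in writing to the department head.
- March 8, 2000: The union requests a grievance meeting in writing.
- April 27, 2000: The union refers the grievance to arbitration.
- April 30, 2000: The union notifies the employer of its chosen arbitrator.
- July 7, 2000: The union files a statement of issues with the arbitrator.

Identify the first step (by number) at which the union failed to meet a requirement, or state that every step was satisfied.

None — every step was satisfied

(1) the permitted window runs from November 26, 1999 + 8 = December 4, 1999 to November 26, 1999 + 22 = December 18, 1999; done December 7, 1999, which is between those dates.
(2) permitted from December 7, 1999 + 30 days = January 6, 2000 onward; January 10, 2000 is on or after that date.
(3) the permitted window runs from January 20, 2000 + 7 = January 27, 2000 to January 20, 2000 + 49 = March 9, 2000; March 8, 2000 falls inside that range.
(4) due by March 8, 2000 + 54 days = May 1, 2000; done April 27, 2000 — timely.
(5) due by April 27, 2000 + 84 days = July 20, 2000; completed April 30, 2000, before the deadline.
(6) the permitted window runs from April 30, 2000 + 24 = May 24, 2000 to April 30, 2000 + 69 = July 8, 2000; July 7, 2000 falls inside that range.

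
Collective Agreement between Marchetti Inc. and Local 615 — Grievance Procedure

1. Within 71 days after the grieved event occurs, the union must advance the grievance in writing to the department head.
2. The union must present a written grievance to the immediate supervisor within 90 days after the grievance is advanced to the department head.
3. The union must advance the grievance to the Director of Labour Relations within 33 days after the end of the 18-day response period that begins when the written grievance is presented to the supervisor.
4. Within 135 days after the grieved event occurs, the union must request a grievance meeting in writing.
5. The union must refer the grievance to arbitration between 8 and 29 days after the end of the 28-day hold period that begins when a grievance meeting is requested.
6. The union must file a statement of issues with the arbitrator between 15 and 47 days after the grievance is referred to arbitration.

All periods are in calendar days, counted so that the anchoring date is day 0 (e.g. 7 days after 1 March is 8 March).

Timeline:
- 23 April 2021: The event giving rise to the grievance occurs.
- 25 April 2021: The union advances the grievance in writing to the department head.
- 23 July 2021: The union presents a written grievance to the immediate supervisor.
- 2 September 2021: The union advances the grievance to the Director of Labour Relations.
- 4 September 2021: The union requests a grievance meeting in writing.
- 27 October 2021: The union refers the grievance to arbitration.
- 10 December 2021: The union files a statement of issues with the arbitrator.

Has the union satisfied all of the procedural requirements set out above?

Step 1 — counting 71 days from 23 April 2021 (when the grieved event occurs) gives a deadline of 3 July 2021; completed 25 April 2021, before the deadline.
Step 2 — counting 90 days from 25 April 2021 (when the grievance is advanced to the department head) gives a deadline of 24 July 2021; 23 July 2021 is within that limit.
Step 3 — counting 33 days from 10 August 2021 (end of the 18-day response period, which began when the written grievance is presented to the supervisor on 23 July 2021) gives a deadline of 12 September 2021; completed 2 September 2021, before the deadline.
Step 4 — counting 135 days from 23 April 2021 (when the grieved event occurs) gives a deadline of 5 September 2021; done 4 September 2021 — timely.
Step 5 — 8 and 29 days from 2 October 2021 (end of the 28-day hold period, which began when a grievance meeting is requested on 4 September 2021) are 10 October 2021 and 31 October 2021 respectively; done 27 October 2021 — within the window.
Step 6 — 15 and 47 days from 27 October 2021 (when the grievance is referred to arbitration) are 11 November 2021 and 13 December 2021 respectively; done 10 December 2021 — within the window.

Yes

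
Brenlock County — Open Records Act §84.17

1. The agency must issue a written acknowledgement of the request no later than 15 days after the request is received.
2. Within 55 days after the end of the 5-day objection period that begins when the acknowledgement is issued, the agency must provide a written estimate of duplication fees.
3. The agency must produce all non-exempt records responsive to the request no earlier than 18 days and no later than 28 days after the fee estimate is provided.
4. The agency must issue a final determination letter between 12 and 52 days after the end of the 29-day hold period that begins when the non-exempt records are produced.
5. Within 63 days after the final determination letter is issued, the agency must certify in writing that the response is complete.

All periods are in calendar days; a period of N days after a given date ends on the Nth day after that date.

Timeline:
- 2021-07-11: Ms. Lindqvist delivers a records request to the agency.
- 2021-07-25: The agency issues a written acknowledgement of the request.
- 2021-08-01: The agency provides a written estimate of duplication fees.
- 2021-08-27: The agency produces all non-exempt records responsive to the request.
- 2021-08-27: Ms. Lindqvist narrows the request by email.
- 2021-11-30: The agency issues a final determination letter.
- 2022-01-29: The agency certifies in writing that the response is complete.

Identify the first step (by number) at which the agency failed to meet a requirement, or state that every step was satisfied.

Step 4

Step 1 — counting 15 days from 2021-07-11 (when the request is received) gives a deadline of 2021-07-26; done 2021-07-25 — timely.
Step 2 — counting 55 days from 2021-07-30 (end of the 5-day objection period, which began when the acknowledgement is issued on 2021-07-25) gives a deadline of 2021-09-23; completed 2021-08-01, before the deadline.
Step 3 — 18 and 28 days from 2021-08-01 (when the fee estimate is provided) are 2021-08-19 and 2021-08-29 respectively; done 2021-08-27 — within the window.
Step 4 — 12 and 52 days from 2021-09-25 (end of the 29-day hold period, which began when the non-exempt records are produced on 2021-08-27) are 2021-10-07 and 2021-11-16 respectively; 2021-11-30 is 14 days past the end of the window.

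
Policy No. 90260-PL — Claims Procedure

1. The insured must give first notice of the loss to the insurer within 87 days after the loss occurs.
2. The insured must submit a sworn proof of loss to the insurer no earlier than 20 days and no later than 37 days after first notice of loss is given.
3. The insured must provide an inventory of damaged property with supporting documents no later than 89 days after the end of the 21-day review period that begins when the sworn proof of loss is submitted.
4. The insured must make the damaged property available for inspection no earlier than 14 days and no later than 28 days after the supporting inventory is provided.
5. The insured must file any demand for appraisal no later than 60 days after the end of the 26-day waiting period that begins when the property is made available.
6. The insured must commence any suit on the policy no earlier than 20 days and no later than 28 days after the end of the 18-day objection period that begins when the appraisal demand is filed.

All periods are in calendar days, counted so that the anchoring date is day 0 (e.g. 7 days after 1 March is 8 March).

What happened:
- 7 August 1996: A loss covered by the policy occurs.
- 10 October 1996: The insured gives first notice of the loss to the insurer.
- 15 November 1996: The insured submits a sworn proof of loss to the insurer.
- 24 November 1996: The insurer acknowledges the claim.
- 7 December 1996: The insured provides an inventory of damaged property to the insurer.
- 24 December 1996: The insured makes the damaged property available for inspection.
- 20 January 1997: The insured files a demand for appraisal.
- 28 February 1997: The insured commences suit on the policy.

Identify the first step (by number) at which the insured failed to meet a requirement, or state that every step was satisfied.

Step 1: 87 days after 7 August 1996 (when the loss occurs) is 2 November 1996; done 10 October 1996 — timely.
Step 2: the window is 20–37 days after 10 October 1996 (when first notice of loss is given), so 30 October 1996 through 16 November 1996; done 15 November 1996, which is between those dates.
Step 3: 89 days after 6 December 1996 (end of the 21-day review period, which began when the sworn proof of loss is submitted on 15 November 1996) is 5 March 1997; completed 7 December 1996, before the deadline.
Step 4: the window is 14–28 days after 7 December 1996 (when the supporting inventory is provided), so 21 December 1996 through 4 January 1997; done 24 December 1996, which is between those dates.
Step 5: 60 days after 19 January 1997 (end of the 26-day waiting period, which began when the property is made available on 24 December 1996) is 20 March 1997; completed 20 January 1997, before the deadline.
Step 6: the window is 20–28 days after 7 February 1997 (end of the 18-day objection period, which began when the appraisal demand is filed on 20 January 1997), so 27 February 1997 through 7 March 1997; 28 February 1997 falls inside that range.

None — every step was satisfied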